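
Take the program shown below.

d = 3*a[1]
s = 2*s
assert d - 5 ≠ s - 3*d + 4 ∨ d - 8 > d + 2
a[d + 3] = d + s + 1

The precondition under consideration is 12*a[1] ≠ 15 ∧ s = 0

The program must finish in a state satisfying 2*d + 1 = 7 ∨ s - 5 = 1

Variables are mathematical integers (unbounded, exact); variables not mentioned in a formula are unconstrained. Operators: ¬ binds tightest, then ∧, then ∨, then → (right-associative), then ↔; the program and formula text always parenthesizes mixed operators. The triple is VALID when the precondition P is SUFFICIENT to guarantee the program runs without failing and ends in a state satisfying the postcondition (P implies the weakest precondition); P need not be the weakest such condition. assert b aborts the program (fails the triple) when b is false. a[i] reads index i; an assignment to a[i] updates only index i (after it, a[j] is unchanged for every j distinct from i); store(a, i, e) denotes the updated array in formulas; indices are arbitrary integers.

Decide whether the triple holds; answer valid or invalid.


Working backward. After the program, the postcondition 2*d + 1 = 7 ∨ s - 5 = 1 must hold; in canonical form it is 2*d = 6 ∨ s = 6.
Before a[d + 3] := d + s + 1: 2*d = 6 ∨ s = 6
Before assert d - 5 ≠ s - 3*d + 4 ∨ d - 8 > d + 2: 4*d ≠ s + 9 ∧ (2*d = 6 ∨ s = 6)
Before s := 2*s: 4*d ≠ 2*s + 9 ∧ (2*d = 6 ∨ 2*s = 6)
Before d := 3*a[1]: 12*a[1] ≠ 2*s + 9 ∧ (6*a[1] = 6 ∨ 2*s = 6)
The weakest precondition is 12*a[1] ≠ 2*s + 9 ∧ (6*a[1] = 6 ∨ 2*s = 6).
Check whether 12*a[1] ≠ 15 ∧ s = 0 implies it.
Countermodel: at the initial state a = {[1] = 2, elsewhere 2}, s = 0, the precondition holds but the weakest precondition fails.
Answer: invalid


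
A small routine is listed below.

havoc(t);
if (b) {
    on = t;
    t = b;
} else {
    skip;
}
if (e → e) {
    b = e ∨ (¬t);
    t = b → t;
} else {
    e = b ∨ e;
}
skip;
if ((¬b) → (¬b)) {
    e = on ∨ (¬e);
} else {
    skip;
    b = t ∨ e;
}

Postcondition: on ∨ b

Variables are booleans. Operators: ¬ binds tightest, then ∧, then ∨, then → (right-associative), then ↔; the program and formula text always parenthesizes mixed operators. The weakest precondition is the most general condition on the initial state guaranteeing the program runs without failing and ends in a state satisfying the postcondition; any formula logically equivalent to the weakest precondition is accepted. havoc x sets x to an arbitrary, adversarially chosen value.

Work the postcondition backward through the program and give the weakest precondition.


Working backward. After the program, on ∨ b must hold.
Then branch requires on ∨ b; else branch requires on ∨ t ∨ e.
Before the if: on ∨ b
Before skip: on ∨ b
Then branch requires on ∨ e ∨ (¬t); else branch requires on ∨ b.
Before the if: on ∨ e ∨ (¬t)
Then branch requires t ∨ e ∨ (¬b); else branch requires on ∨ e ∨ (¬t).
Before the if: (b → (t ∨ e ∨ (¬b))) ∧ ((¬b) → (on ∨ e ∨ (¬t)))
Before havoc t: ((¬b) → (on ∨ e)) ∧ (b → (e ∨ (¬b)))
Answer: WP = ((¬b) → (on ∨ e)) ∧ (b → (e ∨ (¬b)))


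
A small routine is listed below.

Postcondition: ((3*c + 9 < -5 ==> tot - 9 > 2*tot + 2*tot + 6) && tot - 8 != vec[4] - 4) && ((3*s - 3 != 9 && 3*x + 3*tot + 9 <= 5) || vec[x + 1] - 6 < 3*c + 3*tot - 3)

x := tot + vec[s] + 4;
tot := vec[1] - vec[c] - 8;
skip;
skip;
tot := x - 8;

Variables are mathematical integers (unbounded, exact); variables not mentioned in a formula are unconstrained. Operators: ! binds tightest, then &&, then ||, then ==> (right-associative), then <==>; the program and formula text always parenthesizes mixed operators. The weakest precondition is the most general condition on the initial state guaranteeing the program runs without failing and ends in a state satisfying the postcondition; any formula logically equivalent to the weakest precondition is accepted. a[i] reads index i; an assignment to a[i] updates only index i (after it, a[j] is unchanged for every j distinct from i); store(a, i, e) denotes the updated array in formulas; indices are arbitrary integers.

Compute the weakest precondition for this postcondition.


Working backward. After the program, the postcondition ((3*c + 9 < -5 ==> tot - 9 > 2*tot + 2*tot + 6) && tot - 8 != vec[4] - 4) && ((3*s - 3 != 9 && 3*x + 3*tot + 9 <= 5) || vec[x + 1] - 6 < 3*c + 3*tot - 3) must hold; in canonical form it is (3*c < -14 ==> 3*tot < -15) && tot != vec[4] + 4 && ((3*s != 12 && 3*tot + 3*x <= -4) || vec[x + 1] < 3*c + 3*tot + 3).
Before tot := x - 8: (3*c < -14 ==> 3*x < 9) && x != vec[4] + 12 && ((3*s != 12 && 6*x <= 20) || vec[x + 1] < 3*c + 3*x - 21)
Before skip: (3*c < -14 ==> 3*x < 9) && x != vec[4] + 12 && ((3*s != 12 && 6*x <= 20) || vec[x + 1] < 3*c + 3*x - 21)
Before skip: (3*c < -14 ==> 3*x < 9) && x != vec[4] + 12 && ((3*s != 12 && 6*x <= 20) || vec[x + 1] < 3*c + 3*x - 21)
Before tot := vec[1] - vec[c] - 8: (3*c < -14 ==> 3*x < 9) && x != vec[4] + 12 && ((3*s != 12 && 6*x <= 20) || vec[x + 1] < 3*c + 3*x - 21)
Before x := tot + vec[s] + 4: (3*c < -14 ==> 3*vec[s] + 3*tot < -3) && vec[s] + tot != vec[4] + 8 && ((3*s != 12 && 6*vec[s] + 6*tot <= -4) || vec[vec[s] + tot + 5] < 3*vec[s] + 3*c + 3*tot - 9)
Answer: WP = (3*c < -14 ==> 3*vec[s] + 3*tot < -3) && vec[s] + tot != vec[4] + 8 && ((3*s != 12 && 6*vec[s] + 6*tot <= -4) || vec[vec[s] + tot + 5] < 3*vec[s] + 3*c + 3*tot - 9)


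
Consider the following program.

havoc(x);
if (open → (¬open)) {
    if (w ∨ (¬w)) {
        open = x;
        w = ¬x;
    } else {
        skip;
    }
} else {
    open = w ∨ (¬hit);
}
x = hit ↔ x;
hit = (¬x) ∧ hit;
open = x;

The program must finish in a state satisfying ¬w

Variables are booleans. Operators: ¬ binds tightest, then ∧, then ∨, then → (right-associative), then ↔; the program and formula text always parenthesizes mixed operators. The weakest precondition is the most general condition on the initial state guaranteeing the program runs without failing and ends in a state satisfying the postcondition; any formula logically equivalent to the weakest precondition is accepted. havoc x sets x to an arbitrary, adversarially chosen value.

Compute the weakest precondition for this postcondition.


Working backward. After the program, ¬w must hold.
Before open := x: ¬w
Before hit := (¬x) ∧ hit: ¬w
Before x := hit ↔ x: ¬w
Then branch requires x; else branch requires ¬w.
Before the if: ((open → (¬open)) → x) ∧ ((¬(open → (¬open))) → (¬w))
Before havoc x: ((¬(open → (¬open))) → (¬w)) ∧ (¬(open → (¬open)))
Answer: WP = ((¬(open → (¬open))) → (¬w)) ∧ (¬(open → (¬open)))


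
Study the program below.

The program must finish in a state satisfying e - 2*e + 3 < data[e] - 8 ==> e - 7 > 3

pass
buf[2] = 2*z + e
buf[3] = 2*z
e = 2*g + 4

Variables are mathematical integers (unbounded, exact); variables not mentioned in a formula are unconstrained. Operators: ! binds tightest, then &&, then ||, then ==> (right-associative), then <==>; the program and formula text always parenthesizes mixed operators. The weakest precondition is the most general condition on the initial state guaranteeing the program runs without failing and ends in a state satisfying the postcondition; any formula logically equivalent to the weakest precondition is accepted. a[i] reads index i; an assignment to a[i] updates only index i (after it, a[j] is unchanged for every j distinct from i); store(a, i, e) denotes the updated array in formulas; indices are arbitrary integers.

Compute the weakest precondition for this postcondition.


Working backward. After the program, the postcondition e - 2*e + 3 < data[e] - 8 ==> e - 7 > 3 must hold; in canonical form it is data[e] + e > 11 ==> e > 10.
Before e := 2*g + 4: data[2*g + 4] + 2*g > 7 ==> 2*g > 6
Before buf[3] := 2*z: data[2*g + 4] + 2*g > 7 ==> 2*g > 6
Before buf[2] := 2*z + e: data[2*g + 4] + 2*g > 7 ==> 2*g > 6
Before skip: data[2*g + 4] + 2*g > 7 ==> 2*g > 6
Answer: WP = data[2*g + 4] + 2*g > 7 ==> 2*g > 6


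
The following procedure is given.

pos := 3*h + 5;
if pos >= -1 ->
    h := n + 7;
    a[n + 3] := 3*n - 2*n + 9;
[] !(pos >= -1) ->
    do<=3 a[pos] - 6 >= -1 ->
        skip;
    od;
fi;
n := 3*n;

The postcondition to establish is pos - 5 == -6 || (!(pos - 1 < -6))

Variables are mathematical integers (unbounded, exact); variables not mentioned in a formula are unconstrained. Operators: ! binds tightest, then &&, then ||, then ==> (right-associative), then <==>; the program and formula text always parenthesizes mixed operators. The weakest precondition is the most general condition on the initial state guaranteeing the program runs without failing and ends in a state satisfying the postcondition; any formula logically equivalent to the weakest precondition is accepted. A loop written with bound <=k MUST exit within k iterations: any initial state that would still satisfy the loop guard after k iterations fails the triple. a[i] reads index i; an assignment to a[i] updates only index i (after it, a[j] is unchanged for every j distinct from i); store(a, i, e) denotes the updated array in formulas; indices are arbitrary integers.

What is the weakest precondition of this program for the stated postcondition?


Working backward. After the program, the postcondition pos - 5 == -6 || (!(pos - 1 < -6)) must hold; in canonical form it is pos == -1 || (!(pos < -5)).
Before n := 3*n: pos == -1 || (!(pos < -5))
Then branch requires pos == -1 || (!(pos < -5)); else branch requires (a[pos] >= 5 ==> ((a[pos] >= 5 ==> ((a[pos] >= 5 ==> ((!(a[pos] >= 5)) && (pos == -1 || (!(pos < -5))))) && ((!(a[pos] >= 5)) ==> (pos == -1 || (!(pos < -5)))))) && ((!(a[pos] >= 5)) ==> (pos == -1 || (!(pos < -5)))))) && ((!(a[pos] >= 5)) ==> (pos == -1 || (!(pos < -5)))).
Before the if: (pos >= -1 ==> (pos == -1 || (!(pos < -5)))) && ((!(pos >= -1)) ==> ((a[pos] >= 5 ==> ((a[pos] >= 5 ==> ((a[pos] >= 5 ==> ((!(a[pos] >= 5)) && (pos == -1 || (!(pos < -5))))) && ((!(a[pos] >= 5)) ==> (pos == -1 || (!(pos < -5)))))) && ((!(a[pos] >= 5)) ==> (pos == -1 || (!(pos < -5)))))) && ((!(a[pos] >= 5)) ==> (pos == -1 || (!(pos < -5))))))
Before pos := 3*h + 5: (3*h >= -6 ==> (3*h == -6 || (!(3*h < -10)))) && ((!(3*h >= -6)) ==> ((a[3*h + 5] >= 5 ==> ((a[3*h + 5] >= 5 ==> ((a[3*h + 5] >= 5 ==> ((!(a[3*h + 5] >= 5)) && (3*h == -6 || (!(3*h < -10))))) && ((!(a[3*h + 5] >= 5)) ==> (3*h == -6 || (!(3*h < -10)))))) && ((!(a[3*h + 5] >= 5)) ==> (3*h == -6 || (!(3*h < -10)))))) && ((!(a[3*h + 5] >= 5)) ==> (3*h == -6 || (!(3*h < -10))))))
Answer: WP = (3*h >= -6 ==> (3*h == -6 || (!(3*h < -10)))) && ((!(3*h >= -6)) ==> ((a[3*h + 5] >= 5 ==> ((a[3*h + 5] >= 5 ==> ((a[3*h + 5] >= 5 ==> ((!(a[3*h + 5] >= 5)) && (3*h == -6 || (!(3*h < -10))))) && ((!(a[3*h + 5] >= 5)) ==> (3*h == -6 || (!(3*h < -10)))))) && ((!(a[3*h + 5] >= 5)) ==> (3*h == -6 || (!(3*h < -10)))))) && ((!(a[3*h + 5] >= 5)) ==> (3*h == -6 || (!(3*h < -10))))))


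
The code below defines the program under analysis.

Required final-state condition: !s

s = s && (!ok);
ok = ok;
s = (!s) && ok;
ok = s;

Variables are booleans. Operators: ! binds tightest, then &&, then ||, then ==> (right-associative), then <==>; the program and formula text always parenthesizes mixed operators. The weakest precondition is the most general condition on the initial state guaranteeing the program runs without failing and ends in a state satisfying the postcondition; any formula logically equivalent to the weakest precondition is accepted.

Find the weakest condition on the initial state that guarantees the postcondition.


Working backward. After the program, !s must hold.
Before ok := s: !s
Before s := (!s) && ok: !((!s) && ok)
Before ok := ok: !((!s) && ok)
Before s := s && (!ok): !((!(s && (!ok))) && ok)
Answer: WP = !((!(s && (!ok))) && ok)


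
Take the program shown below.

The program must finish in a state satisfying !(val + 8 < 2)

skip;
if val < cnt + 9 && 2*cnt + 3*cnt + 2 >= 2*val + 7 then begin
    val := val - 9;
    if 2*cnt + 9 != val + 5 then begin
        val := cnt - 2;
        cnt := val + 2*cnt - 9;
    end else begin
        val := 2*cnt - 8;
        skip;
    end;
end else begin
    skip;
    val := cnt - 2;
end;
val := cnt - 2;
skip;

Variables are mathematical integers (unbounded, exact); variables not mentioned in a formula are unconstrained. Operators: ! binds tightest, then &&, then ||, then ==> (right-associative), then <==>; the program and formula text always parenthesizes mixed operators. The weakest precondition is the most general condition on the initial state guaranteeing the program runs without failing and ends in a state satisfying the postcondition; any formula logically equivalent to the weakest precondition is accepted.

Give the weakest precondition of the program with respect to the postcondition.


Working backward. After the program, the postcondition !(val + 8 < 2) must hold; in canonical form it is !(val < -6).
Before skip: !(val < -6)
Before val := cnt - 2: !(cnt < -4)
Then branch requires (2*cnt != val - 13 ==> (!(3*cnt < 7))) && ((!(2*cnt != val - 13)) ==> (!(cnt < -4))); else branch requires !(cnt < -4).
Before the if: ((val < cnt + 9 && 5*cnt >= 2*val + 5) ==> ((2*cnt != val - 13 ==> (!(3*cnt < 7))) && ((!(2*cnt != val - 13)) ==> (!(cnt < -4))))) && ((!(val < cnt + 9 && 5*cnt >= 2*val + 5)) ==> (!(cnt < -4)))
Before skip: ((val < cnt + 9 && 5*cnt >= 2*val + 5) ==> ((2*cnt != val - 13 ==> (!(3*cnt < 7))) && ((!(2*cnt != val - 13)) ==> (!(cnt < -4))))) && ((!(val < cnt + 9 && 5*cnt >= 2*val + 5)) ==> (!(cnt < -4)))
Answer: WP = ((val < cnt + 9 && 5*cnt >= 2*val + 5) ==> ((2*cnt != val - 13 ==> (!(3*cnt < 7))) && ((!(2*cnt != val - 13)) ==> (!(cnt < -4))))) && ((!(val < cnt + 9 && 5*cnt >= 2*val + 5)) ==> (!(cnt < -4)))


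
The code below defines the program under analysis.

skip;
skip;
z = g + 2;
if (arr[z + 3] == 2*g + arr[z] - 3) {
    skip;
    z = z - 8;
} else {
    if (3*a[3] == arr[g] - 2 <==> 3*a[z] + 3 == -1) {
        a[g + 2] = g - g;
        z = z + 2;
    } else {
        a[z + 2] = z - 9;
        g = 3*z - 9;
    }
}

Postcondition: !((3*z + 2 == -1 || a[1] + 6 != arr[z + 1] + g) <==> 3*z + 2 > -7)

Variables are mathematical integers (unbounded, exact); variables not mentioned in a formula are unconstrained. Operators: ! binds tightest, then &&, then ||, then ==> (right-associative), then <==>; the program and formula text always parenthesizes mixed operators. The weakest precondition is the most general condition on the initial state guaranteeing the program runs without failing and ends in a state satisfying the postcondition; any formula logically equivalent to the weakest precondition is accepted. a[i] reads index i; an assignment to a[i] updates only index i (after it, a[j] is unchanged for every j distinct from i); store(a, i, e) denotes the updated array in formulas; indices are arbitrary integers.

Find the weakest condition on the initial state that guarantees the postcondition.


Working backward. After the program, the postcondition !((3*z + 2 == -1 || a[1] + 6 != arr[z + 1] + g) <==> 3*z + 2 > -7) must hold; in canonical form it is !((3*z == -3 || a[1] != arr[z + 1] + g - 6) <==> 3*z > -9).
Then branch requires !((3*z == 21 || a[1] != arr[z - 7] + g - 6) <==> 3*z > 15); else branch requires ((3*a[3] == arr[g] - 2 <==> 3*a[z] == -4) ==> (!((3*z == -9 || store(a, g + 2, 0)[1] != arr[z + 3] + g - 6) <==> 3*z > -15))) && ((!(3*a[3] == arr[g] - 2 <==> 3*a[z] == -4)) ==> (!((3*z == -3 || store(a, z + 2, z - 9)[1] != arr[z + 1] + 3*z - 15) <==> 3*z > -9))).
Before the if: (arr[z + 3] == arr[z] + 2*g - 3 ==> (!((3*z == 21 || a[1] != arr[z - 7] + g - 6) <==> 3*z > 15))) && ((!(arr[z + 3] == arr[z] + 2*g - 3)) ==> (((3*a[3] == arr[g] - 2 <==> 3*a[z] == -4) ==> (!((3*z == -9 || store(a, g + 2, 0)[1] != arr[z + 3] + g - 6) <==> 3*z > -15))) && ((!(3*a[3] == arr[g] - 2 <==> 3*a[z] == -4)) ==> (!((3*z == -3 || store(a, z + 2, z - 9)[1] != arr[z + 1] + 3*z - 15) <==> 3*z > -9)))))
Before z := g + 2: (arr[g + 5] == arr[g + 2] + 2*g - 3 ==> (!((3*g == 15 || a[1] != arr[g - 5] + g - 6) <==> 3*g > 9))) && ((!(arr[g + 5] == arr[g + 2] + 2*g - 3)) ==> (((3*a[3] == arr[g] - 2 <==> 3*a[g + 2] == -4) ==> (!((3*g == -15 || store(a, g + 2, 0)[1] != arr[g + 5] + g - 6) <==> 3*g > -21))) && ((!(3*a[3] == arr[g] - 2 <==> 3*a[g + 2] == -4)) ==> (!((3*g == -9 || store(a, g + 4, g - 7)[1] != arr[g + 3] + 3*g - 9) <==> 3*g > -15)))))
Before skip: (arr[g + 5] == arr[g + 2] + 2*g - 3 ==> (!((3*g == 15 || a[1] != arr[g - 5] + g - 6) <==> 3*g > 9))) && ((!(arr[g + 5] == arr[g + 2] + 2*g - 3)) ==> (((3*a[3] == arr[g] - 2 <==> 3*a[g + 2] == -4) ==> (!((3*g == -15 || store(a, g + 2, 0)[1] != arr[g + 5] + g - 6) <==> 3*g > -21))) && ((!(3*a[3] == arr[g] - 2 <==> 3*a[g + 2] == -4)) ==> (!((3*g == -9 || store(a, g + 4, g - 7)[1] != arr[g + 3] + 3*g - 9) <==> 3*g > -15)))))
Before skip: (arr[g + 5] == arr[g + 2] + 2*g - 3 ==> (!((3*g == 15 || a[1] != arr[g - 5] + g - 6) <==> 3*g > 9))) && ((!(arr[g + 5] == arr[g + 2] + 2*g - 3)) ==> (((3*a[3] == arr[g] - 2 <==> 3*a[g + 2] == -4) ==> (!((3*g == -15 || store(a, g + 2, 0)[1] != arr[g + 5] + g - 6) <==> 3*g > -21))) && ((!(3*a[3] == arr[g] - 2 <==> 3*a[g + 2] == -4)) ==> (!((3*g == -9 || store(a, g + 4, g - 7)[1] != arr[g + 3] + 3*g - 9) <==> 3*g > -15)))))
Answer: WP = (arr[g + 5] == arr[g + 2] + 2*g - 3 ==> (!((3*g == 15 || a[1] != arr[g - 5] + g - 6) <==> 3*g > 9))) && ((!(arr[g + 5] == arr[g + 2] + 2*g - 3)) ==> (((3*a[3] == arr[g] - 2 <==> 3*a[g + 2] == -4) ==> (!((3*g == -15 || store(a, g + 2, 0)[1] != arr[g + 5] + g - 6) <==> 3*g > -21))) && ((!(3*a[3] == arr[g] - 2 <==> 3*a[g + 2] == -4)) ==> (!((3*g == -9 || store(a, g + 4, g - 7)[1] != arr[g + 3] + 3*g - 9) <==> 3*g > -15)))))


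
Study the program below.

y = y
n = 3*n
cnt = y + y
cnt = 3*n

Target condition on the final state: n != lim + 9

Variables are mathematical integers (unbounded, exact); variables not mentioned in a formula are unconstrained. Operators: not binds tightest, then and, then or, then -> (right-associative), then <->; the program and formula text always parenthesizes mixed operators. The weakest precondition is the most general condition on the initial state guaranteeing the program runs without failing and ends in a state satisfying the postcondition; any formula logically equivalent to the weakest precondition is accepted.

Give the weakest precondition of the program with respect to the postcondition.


Working backward. After the program, n != lim + 9 must hold.
Before cnt := 3*n: n != lim + 9
Before cnt := y + y: n != lim + 9
Before n := 3*n: 3*n != lim + 9
Before y := y: 3*n != lim + 9
Answer: WP = 3*n != lim + 9


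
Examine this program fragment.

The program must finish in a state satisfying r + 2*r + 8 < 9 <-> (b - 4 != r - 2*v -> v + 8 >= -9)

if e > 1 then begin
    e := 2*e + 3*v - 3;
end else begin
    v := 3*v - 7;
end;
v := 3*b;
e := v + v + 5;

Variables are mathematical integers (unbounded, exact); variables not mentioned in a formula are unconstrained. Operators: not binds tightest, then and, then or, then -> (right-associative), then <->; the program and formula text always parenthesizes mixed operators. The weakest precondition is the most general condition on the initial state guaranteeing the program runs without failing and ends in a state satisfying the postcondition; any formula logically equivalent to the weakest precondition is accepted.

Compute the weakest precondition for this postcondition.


Working backward. After the program, the postcondition r + 2*r + 8 < 9 <-> (b - 4 != r - 2*v -> v + 8 >= -9) must hold; in canonical form it is 3*r < 1 <-> (b + 2*v != r + 4 -> v >= -17).
Before e := v + v + 5: 3*r < 1 <-> (b + 2*v != r + 4 -> v >= -17)
Before v := 3*b: 3*r < 1 <-> (7*b != r + 4 -> 3*b >= -17)
Then branch requires 3*r < 1 <-> (7*b != r + 4 -> 3*b >= -17); else branch requires 3*r < 1 <-> (7*b != r + 4 -> 3*b >= -17).
Before the if: (e > 1 -> (3*r < 1 <-> (7*b != r + 4 -> 3*b >= -17))) and ((not (e > 1)) -> (3*r < 1 <-> (7*b != r + 4 -> 3*b >= -17)))
Answer: WP = (e > 1 -> (3*r < 1 <-> (7*b != r + 4 -> 3*b >= -17))) and ((not (e > 1)) -> (3*r < 1 <-> (7*b != r + 4 -> 3*b >= -17)))


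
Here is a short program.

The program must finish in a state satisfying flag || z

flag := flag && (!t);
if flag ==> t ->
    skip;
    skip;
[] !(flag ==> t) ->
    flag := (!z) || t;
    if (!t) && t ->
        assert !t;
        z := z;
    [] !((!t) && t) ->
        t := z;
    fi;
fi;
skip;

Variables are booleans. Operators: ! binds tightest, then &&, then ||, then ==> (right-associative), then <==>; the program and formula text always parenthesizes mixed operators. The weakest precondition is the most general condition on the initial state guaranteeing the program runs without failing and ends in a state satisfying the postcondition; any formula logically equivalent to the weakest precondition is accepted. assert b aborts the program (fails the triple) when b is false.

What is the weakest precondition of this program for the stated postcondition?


Working backward. After the program, flag || z must hold.
Before skip: flag || z
Then branch requires flag || z; else branch requires true.
Before the if: (flag ==> t) ==> (flag || z)
Before flag := flag && (!t): ((flag && (!t)) ==> t) ==> ((flag && (!t)) || z)
Answer: WP = ((flag && (!t)) ==> t) ==> ((flag && (!t)) || z)


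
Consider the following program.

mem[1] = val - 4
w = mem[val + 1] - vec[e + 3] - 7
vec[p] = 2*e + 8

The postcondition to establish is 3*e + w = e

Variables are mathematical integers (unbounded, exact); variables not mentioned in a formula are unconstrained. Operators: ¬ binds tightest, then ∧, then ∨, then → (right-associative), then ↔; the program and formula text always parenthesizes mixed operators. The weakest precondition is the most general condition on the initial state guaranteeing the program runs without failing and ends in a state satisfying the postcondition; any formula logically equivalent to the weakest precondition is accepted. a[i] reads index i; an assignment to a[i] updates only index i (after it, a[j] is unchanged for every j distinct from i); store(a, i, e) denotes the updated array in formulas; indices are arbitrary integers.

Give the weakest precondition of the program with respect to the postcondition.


Working backward. After the program, the postcondition 3*e + w = e must hold; in canonical form it is 2*e + w = 0.
Before vec[p] := 2*e + 8: 2*e + w = 0
Before w := mem[val + 1] - vec[e + 3] - 7: mem[val + 1] + 2*e = vec[e + 3] + 7
Before mem[1] := val - 4: store(mem, 1, val - 4)[val + 1] + 2*e = vec[e + 3] + 7
Answer: WP = store(mem, 1, val - 4)[val + 1] + 2*e = vec[e + 3] + 7


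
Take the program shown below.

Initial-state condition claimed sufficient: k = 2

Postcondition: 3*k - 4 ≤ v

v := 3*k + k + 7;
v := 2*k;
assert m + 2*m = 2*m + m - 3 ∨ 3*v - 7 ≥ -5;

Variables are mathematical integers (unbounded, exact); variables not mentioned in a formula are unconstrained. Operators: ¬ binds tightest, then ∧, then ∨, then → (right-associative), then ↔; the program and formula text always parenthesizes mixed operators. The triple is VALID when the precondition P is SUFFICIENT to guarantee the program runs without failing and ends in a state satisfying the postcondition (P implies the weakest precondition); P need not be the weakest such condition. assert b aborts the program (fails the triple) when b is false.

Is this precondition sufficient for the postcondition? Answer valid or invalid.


Working backward. After the program, the postcondition 3*k - 4 ≤ v must hold; in canonical form it is 3*k ≤ v + 4.
Before assert m + 2*m = 2*m + m - 3 ∨ 3*v - 7 ≥ -5: 3*v ≥ 2 ∧ 3*k ≤ v + 4
Before v := 2*k: 6*k ≥ 2 ∧ k ≤ 4
Before v := 3*k + k + 7: 6*k ≥ 2 ∧ k ≤ 4
The weakest precondition is 6*k ≥ 2 ∧ k ≤ 4.
Check whether k = 2 implies it.
Every state satisfying the precondition satisfies the weakest precondition: the implication holds.
Answer: valid


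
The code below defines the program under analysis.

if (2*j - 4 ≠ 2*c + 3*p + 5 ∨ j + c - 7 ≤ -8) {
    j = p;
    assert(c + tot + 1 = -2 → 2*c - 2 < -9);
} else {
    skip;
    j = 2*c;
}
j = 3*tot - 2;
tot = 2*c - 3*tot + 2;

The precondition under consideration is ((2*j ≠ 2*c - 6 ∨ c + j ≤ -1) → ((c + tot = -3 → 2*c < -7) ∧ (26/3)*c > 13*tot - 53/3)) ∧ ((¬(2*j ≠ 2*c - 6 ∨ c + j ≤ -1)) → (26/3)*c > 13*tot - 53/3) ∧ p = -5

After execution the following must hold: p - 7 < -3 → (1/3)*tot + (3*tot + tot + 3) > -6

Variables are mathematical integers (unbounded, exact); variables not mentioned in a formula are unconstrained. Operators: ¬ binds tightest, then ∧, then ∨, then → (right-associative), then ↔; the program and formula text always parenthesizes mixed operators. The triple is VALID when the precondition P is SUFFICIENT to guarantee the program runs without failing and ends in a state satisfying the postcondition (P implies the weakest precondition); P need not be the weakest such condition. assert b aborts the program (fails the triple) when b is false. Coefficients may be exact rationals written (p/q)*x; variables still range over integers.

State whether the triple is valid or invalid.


Working backward. After the program, the postcondition p - 7 < -3 → (1/3)*tot + (3*tot + tot + 3) > -6 must hold; in canonical form it is p < 4 → (13/3)*tot > -9.
Before tot := 2*c - 3*tot + 2: p < 4 → (26/3)*c > 13*tot - 53/3
Before j := 3*tot - 2: p < 4 → (26/3)*c > 13*tot - 53/3
Then branch requires (c + tot = -3 → 2*c < -7) ∧ (p < 4 → (26/3)*c > 13*tot - 53/3); else branch requires p < 4 → (26/3)*c > 13*tot - 53/3.
Before the if: ((2*j ≠ 2*c + 3*p + 9 ∨ c + j ≤ -1) → ((c + tot = -3 → 2*c < -7) ∧ (p < 4 → (26/3)*c > 13*tot - 53/3))) ∧ ((¬(2*j ≠ 2*c + 3*p + 9 ∨ c + j ≤ -1)) → (p < 4 → (26/3)*c > 13*tot - 53/3))
The weakest precondition is ((2*j ≠ 2*c + 3*p + 9 ∨ c + j ≤ -1) → ((c + tot = -3 → 2*c < -7) ∧ (p < 4 → (26/3)*c > 13*tot - 53/3))) ∧ ((¬(2*j ≠ 2*c + 3*p + 9 ∨ c + j ≤ -1)) → (p < 4 → (26/3)*c > 13*tot - 53/3)).
Check whether ((2*j ≠ 2*c - 6 ∨ c + j ≤ -1) → ((c + tot = -3 → 2*c < -7) ∧ (26/3)*c > 13*tot - 53/3)) ∧ ((¬(2*j ≠ 2*c - 6 ∨ c + j ≤ -1)) → (26/3)*c > 13*tot - 53/3) ∧ p = -5 implies it.
Every state satisfying the precondition satisfies the weakest precondition: the implication holds.
Answer: valid


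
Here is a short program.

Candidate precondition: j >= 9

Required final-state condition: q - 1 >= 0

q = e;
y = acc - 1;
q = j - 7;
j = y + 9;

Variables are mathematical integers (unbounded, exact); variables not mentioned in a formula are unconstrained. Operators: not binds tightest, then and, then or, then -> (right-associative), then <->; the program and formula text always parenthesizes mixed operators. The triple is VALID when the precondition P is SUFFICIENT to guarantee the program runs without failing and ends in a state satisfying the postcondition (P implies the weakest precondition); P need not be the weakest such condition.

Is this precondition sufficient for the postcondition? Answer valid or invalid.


Working backward. After the program, the postcondition q - 1 >= 0 must hold; in canonical form it is q >= 1.
Before j := y + 9: q >= 1
Before q := j - 7: j >= 8
Before y := acc - 1: j >= 8
Before q := e: j >= 8
The weakest precondition is j >= 8.
Check whether j >= 9 implies it.
Every state satisfying the precondition satisfies the weakest precondition: the implication holds.
Answer: valid


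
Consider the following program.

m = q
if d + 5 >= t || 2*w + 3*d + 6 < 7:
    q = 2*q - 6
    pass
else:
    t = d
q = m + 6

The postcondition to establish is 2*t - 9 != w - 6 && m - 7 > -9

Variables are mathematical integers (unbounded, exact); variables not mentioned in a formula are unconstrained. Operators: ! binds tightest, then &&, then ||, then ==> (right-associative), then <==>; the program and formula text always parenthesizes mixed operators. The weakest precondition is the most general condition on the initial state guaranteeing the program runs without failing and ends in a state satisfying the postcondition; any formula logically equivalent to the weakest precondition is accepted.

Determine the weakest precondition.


Working backward. After the program, the postcondition 2*t - 9 != w - 6 && m - 7 > -9 must hold; in canonical form it is 2*t != w + 3 && m > -2.
Before q := m + 6: 2*t != w + 3 && m > -2
Then branch requires 2*t != w + 3 && m > -2; else branch requires 2*d != w + 3 && m > -2.
Before the if: ((d >= t - 5 || 3*d + 2*w < 1) ==> (2*t != w + 3 && m > -2)) && ((!(d >= t - 5 || 3*d + 2*w < 1)) ==> (2*d != w + 3 && m > -2))
Before m := q: ((d >= t - 5 || 3*d + 2*w < 1) ==> (2*t != w + 3 && q > -2)) && ((!(d >= t - 5 || 3*d + 2*w < 1)) ==> (2*d != w + 3 && q > -2))
Answer: WP = ((d >= t - 5 || 3*d + 2*w < 1) ==> (2*t != w + 3 && q > -2)) && ((!(d >= t - 5 || 3*d + 2*w < 1)) ==> (2*d != w + 3 && q > -2))


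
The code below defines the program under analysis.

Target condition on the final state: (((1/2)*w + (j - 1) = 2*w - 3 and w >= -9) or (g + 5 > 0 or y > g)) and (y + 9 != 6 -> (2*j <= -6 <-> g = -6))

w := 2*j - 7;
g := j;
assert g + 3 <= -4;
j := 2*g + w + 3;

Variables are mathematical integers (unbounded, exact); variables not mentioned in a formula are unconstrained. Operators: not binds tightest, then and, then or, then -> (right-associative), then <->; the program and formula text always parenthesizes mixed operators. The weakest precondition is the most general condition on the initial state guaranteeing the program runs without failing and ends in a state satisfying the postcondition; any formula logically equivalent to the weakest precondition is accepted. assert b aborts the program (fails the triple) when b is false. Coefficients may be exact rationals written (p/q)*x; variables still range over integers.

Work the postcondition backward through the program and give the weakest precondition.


Working backward. After the program, the postcondition (((1/2)*w + (j - 1) = 2*w - 3 and w >= -9) or (g + 5 > 0 or y > g)) and (y + 9 != 6 -> (2*j <= -6 <-> g = -6)) must hold; in canonical form it is ((j = (3/2)*w - 2 and w >= -9) or g > -5 or y > g) and (y != -3 -> (2*j <= -6 <-> g = -6)).
Before j := 2*g + w + 3: ((2*g = (1/2)*w - 5 and w >= -9) or g > -5 or y > g) and (y != -3 -> (4*g + 2*w <= -12 <-> g = -6))
Before assert g + 3 <= -4: g <= -7 and ((2*g = (1/2)*w - 5 and w >= -9) or g > -5 or y > g) and (y != -3 -> (4*g + 2*w <= -12 <-> g = -6))
Before g := j: j <= -7 and ((2*j = (1/2)*w - 5 and w >= -9) or j > -5 or y > j) and (y != -3 -> (4*j + 2*w <= -12 <-> j = -6))
Before w := 2*j - 7: j <= -7 and ((j = -17/2 and 2*j >= -2) or j > -5 or y > j) and (y != -3 -> (8*j <= 2 <-> j = -6))
Answer: WP = j <= -7 and ((j = -17/2 and 2*j >= -2) or j > -5 or y > j) and (y != -3 -> (8*j <= 2 <-> j = -6))


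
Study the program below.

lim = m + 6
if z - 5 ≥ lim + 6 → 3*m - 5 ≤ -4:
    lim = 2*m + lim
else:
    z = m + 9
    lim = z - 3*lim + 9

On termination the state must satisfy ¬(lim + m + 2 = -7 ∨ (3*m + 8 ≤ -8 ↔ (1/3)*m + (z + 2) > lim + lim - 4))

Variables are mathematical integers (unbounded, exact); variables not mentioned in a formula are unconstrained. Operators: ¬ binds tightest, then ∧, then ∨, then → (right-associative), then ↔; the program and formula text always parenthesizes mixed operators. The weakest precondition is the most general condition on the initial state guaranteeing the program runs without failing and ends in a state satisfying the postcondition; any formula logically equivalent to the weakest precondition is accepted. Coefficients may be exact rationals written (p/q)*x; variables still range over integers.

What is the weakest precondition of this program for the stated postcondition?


Working backward. After the program, the postcondition ¬(lim + m + 2 = -7 ∨ (3*m + 8 ≤ -8 ↔ (1/3)*m + (z + 2) > lim + lim - 4)) must hold; in canonical form it is ¬(lim + m = -9 ∨ (3*m ≤ -16 ↔ (1/3)*m + z > 2*lim - 6)).
Then branch requires ¬(lim + 3*m = -9 ∨ (3*m ≤ -16 ↔ z > 2*lim + (11/3)*m - 6)); else branch requires ¬(2*m = 3*lim - 27 ∨ (3*m ≤ -16 ↔ 6*lim > (2/3)*m + 21)).
Before the if: ((z ≥ lim + 11 → 3*m ≤ 1) → (¬(lim + 3*m = -9 ∨ (3*m ≤ -16 ↔ z > 2*lim + (11/3)*m - 6)))) ∧ ((¬(z ≥ lim + 11 → 3*m ≤ 1)) → (¬(2*m = 3*lim - 27 ∨ (3*m ≤ -16 ↔ 6*lim > (2/3)*m + 21))))
Before lim := m + 6: ((z ≥ m + 17 → 3*m ≤ 1) → (¬(4*m = -15 ∨ (3*m ≤ -16 ↔ z > (17/3)*m + 6)))) ∧ ((¬(z ≥ m + 17 → 3*m ≤ 1)) → (¬(m = 9 ∨ (3*m ≤ -16 ↔ (16/3)*m > -15))))
Answer: WP = ((z ≥ m + 17 → 3*m ≤ 1) → (¬(4*m = -15 ∨ (3*m ≤ -16 ↔ z > (17/3)*m + 6)))) ∧ ((¬(z ≥ m + 17 → 3*m ≤ 1)) → (¬(m = 9 ∨ (3*m ≤ -16 ↔ (16/3)*m > -15))))


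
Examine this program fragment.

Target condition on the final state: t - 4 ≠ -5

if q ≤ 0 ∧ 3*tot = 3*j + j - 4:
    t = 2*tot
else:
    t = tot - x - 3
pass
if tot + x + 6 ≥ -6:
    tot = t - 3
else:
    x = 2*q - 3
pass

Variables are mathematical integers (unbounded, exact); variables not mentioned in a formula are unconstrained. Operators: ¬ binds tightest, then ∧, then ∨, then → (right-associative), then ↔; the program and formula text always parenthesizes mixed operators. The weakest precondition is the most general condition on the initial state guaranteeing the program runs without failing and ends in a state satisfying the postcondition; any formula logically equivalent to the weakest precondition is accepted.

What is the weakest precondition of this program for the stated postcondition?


Working backward. After the program, the postcondition t - 4 ≠ -5 must hold; in canonical form it is t ≠ -1.
Before skip: t ≠ -1
Then branch requires t ≠ -1; else branch requires t ≠ -1.
Before the if: (tot + x ≥ -12 → t ≠ -1) ∧ ((¬(tot + x ≥ -12)) → t ≠ -1)
Before skip: (tot + x ≥ -12 → t ≠ -1) ∧ ((¬(tot + x ≥ -12)) → t ≠ -1)
Then branch requires (tot + x ≥ -12 → 2*tot ≠ -1) ∧ ((¬(tot + x ≥ -12)) → 2*tot ≠ -1); else branch requires (tot + x ≥ -12 → tot ≠ x + 2) ∧ ((¬(tot + x ≥ -12)) → tot ≠ x + 2).
Before the if: ((q ≤ 0 ∧ 3*tot = 4*j - 4) → ((tot + x ≥ -12 → 2*tot ≠ -1) ∧ ((¬(tot + x ≥ -12)) → 2*tot ≠ -1))) ∧ ((¬(q ≤ 0 ∧ 3*tot = 4*j - 4)) → ((tot + x ≥ -12 → tot ≠ x + 2) ∧ ((¬(tot + x ≥ -12)) → tot ≠ x + 2)))
Answer: WP = ((q ≤ 0 ∧ 3*tot = 4*j - 4) → ((tot + x ≥ -12 → 2*tot ≠ -1) ∧ ((¬(tot + x ≥ -12)) → 2*tot ≠ -1))) ∧ ((¬(q ≤ 0 ∧ 3*tot = 4*j - 4)) → ((tot + x ≥ -12 → tot ≠ x + 2) ∧ ((¬(tot + x ≥ -12)) → tot ≠ x + 2)))


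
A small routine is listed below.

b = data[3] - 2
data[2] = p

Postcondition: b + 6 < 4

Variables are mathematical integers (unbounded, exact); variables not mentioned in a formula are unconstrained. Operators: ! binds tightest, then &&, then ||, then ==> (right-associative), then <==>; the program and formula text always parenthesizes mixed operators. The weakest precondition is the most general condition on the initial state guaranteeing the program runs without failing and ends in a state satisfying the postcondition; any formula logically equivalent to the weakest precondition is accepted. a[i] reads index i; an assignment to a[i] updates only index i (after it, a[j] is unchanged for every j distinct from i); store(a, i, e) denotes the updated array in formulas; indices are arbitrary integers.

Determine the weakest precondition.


Working backward. After the program, the postcondition b + 6 < 4 must hold; in canonical form it is b < -2.
Before data[2] := p: b < -2
Before b := data[3] - 2: data[3] < 0
Answer: WP = data[3] < 0


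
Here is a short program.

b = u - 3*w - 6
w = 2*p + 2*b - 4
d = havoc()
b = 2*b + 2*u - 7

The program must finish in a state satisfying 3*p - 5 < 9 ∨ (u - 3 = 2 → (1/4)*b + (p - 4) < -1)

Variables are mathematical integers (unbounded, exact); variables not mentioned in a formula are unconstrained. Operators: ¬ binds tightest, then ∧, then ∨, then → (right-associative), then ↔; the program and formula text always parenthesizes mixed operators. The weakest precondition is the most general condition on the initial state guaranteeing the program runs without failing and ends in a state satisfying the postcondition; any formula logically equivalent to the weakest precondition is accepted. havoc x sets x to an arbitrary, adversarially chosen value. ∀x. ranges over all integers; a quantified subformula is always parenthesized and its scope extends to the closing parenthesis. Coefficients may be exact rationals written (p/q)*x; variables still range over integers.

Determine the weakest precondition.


Working backward. After the program, the postcondition 3*p - 5 < 9 ∨ (u - 3 = 2 → (1/4)*b + (p - 4) < -1) must hold; in canonical form it is 3*p < 14 ∨ (u = 5 → (1/4)*b + p < 3).
Before b := 2*b + 2*u - 7: 3*p < 14 ∨ (u = 5 → (1/2)*b + p + (1/2)*u < 19/4)
Before havoc d: 3*p < 14 ∨ (u = 5 → (1/2)*b + p + (1/2)*u < 19/4)
Before w := 2*p + 2*b - 4: 3*p < 14 ∨ (u = 5 → (1/2)*b + p + (1/2)*u < 19/4)
Before b := u - 3*w - 6: 3*p < 14 ∨ (u = 5 → p + u < (3/2)*w + 31/4)
Answer: WP = 3*p < 14 ∨ (u = 5 → p + u < (3/2)*w + 31/4)


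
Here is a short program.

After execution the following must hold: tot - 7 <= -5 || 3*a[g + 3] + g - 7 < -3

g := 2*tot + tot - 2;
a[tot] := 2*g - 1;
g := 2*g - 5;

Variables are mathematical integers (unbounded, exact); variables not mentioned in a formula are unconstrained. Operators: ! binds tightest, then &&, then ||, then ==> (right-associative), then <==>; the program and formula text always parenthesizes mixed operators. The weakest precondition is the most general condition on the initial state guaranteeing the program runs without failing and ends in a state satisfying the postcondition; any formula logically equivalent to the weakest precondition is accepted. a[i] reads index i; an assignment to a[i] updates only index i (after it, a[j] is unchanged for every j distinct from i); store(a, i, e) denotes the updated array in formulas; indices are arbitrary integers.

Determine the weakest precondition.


Working backward. After the program, the postcondition tot - 7 <= -5 || 3*a[g + 3] + g - 7 < -3 must hold; in canonical form it is tot <= 2 || 3*a[g + 3] + g < 4.
Before g := 2*g - 5: tot <= 2 || 3*a[2*g - 2] + 2*g < 9
Before a[tot] := 2*g - 1: tot <= 2 || 3*store(a, tot, 2*g - 1)[2*g - 2] + 2*g < 9
Before g := 2*tot + tot - 2: tot <= 2 || 3*store(a, tot, 6*tot - 5)[6*tot - 6] + 6*tot < 13
Answer: WP = tot <= 2 || 3*store(a, tot, 6*tot - 5)[6*tot - 6] + 6*tot < 13


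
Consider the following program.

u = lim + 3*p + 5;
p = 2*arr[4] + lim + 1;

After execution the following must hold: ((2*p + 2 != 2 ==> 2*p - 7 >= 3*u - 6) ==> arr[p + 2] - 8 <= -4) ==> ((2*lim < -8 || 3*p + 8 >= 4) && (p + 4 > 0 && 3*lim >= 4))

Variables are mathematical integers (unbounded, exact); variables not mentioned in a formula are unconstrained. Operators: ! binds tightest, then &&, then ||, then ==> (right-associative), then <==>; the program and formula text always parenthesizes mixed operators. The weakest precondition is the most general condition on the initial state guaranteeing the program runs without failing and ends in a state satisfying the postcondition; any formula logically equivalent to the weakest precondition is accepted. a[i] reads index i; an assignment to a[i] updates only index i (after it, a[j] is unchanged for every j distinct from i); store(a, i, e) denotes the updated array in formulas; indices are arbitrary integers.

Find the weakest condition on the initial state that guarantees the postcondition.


Working backward. After the program, the postcondition ((2*p + 2 != 2 ==> 2*p - 7 >= 3*u - 6) ==> arr[p + 2] - 8 <= -4) ==> ((2*lim < -8 || 3*p + 8 >= 4) && (p + 4 > 0 && 3*lim >= 4)) must hold; in canonical form it is ((2*p != 0 ==> 2*p >= 3*u + 1) ==> arr[p + 2] <= 4) ==> ((2*lim < -8 || 3*p >= -4) && p > -4 && 3*lim >= 4).
Before p := 2*arr[4] + lim + 1: ((4*arr[4] + 2*lim != -2 ==> 4*arr[4] + 2*lim >= 3*u - 1) ==> arr[2*arr[4] + lim + 3] <= 4) ==> ((2*lim < -8 || 6*arr[4] + 3*lim >= -7) && 2*arr[4] + lim > -5 && 3*lim >= 4)
Before u := lim + 3*p + 5: ((4*arr[4] + 2*lim != -2 ==> 4*arr[4] >= lim + 9*p + 14) ==> arr[2*arr[4] + lim + 3] <= 4) ==> ((2*lim < -8 || 6*arr[4] + 3*lim >= -7) && 2*arr[4] + lim > -5 && 3*lim >= 4)
Answer: WP = ((4*arr[4] + 2*lim != -2 ==> 4*arr[4] >= lim + 9*p + 14) ==> arr[2*arr[4] + lim + 3] <= 4) ==> ((2*lim < -8 || 6*arr[4] + 3*lim >= -7) && 2*arr[4] + lim > -5 && 3*lim >= 4)
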